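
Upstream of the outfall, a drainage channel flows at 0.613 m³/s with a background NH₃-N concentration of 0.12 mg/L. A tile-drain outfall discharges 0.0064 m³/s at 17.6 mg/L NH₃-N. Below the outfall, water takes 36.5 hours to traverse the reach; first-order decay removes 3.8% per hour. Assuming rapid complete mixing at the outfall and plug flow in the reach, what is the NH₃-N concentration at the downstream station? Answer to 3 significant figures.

0.0731 mg/L

Mass balance: C = (0.6130·0.1200 + 0.006400·17.60) / 0.6194 = 0.1862/0.6194 = 0.3006 mg/L.
3.8%/h lost → k = −ln(1 − 0.038) = 0.03874 h⁻¹.
First-order decay: C = 0.3006·exp(−k·t) = 0.3006·0.2432 = 0.07310 mg/L.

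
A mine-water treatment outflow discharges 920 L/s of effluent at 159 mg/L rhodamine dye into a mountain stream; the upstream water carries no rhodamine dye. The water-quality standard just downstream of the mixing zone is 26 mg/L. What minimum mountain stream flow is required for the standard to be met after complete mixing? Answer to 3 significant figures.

Set C_mix = 26: (Q·0 + 920.0·159.0) / (Q + 920.0) = 26
→ Q = 920.0·(159.0 − 26)/(26 − 0) = 4706 L/s.

4710 L/s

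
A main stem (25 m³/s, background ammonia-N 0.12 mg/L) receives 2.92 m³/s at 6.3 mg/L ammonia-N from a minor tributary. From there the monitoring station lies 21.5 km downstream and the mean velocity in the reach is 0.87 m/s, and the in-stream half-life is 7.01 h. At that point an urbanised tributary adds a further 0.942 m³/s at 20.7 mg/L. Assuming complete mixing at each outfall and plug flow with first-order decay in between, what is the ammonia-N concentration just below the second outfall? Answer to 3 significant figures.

Mixed concentration C = ΣQC/ΣQ = (25.00·0.1200 + 2.920·6.300) / 27.92 = 21.40/27.92 = 0.7663 mg/L; combined flow 27.92 m³/s.
Travel time t = 21.5·1000 / 0.87 = 24710 s = 6.865 h.
Half-life 7.01 h → k = ln 2 / 7.01 = 0.09888 h⁻¹ = 2.373 d⁻¹.
Applying C = C₀e^(−kt): 0.7663 × 0.5072 = 0.3887 mg/L.
At the second outfall, C = (27.92·0.3887 + 0.9420·20.70) / (27.92 + 0.9420) = 1.052 mg/L.

1.05 mg/L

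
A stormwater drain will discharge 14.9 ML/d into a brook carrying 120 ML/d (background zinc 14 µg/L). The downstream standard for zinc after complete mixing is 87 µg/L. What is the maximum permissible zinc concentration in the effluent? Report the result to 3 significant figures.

At the limit, (Qr·Cr + Qe·Cₑ)/(Qr + Qe) = 87:
Cₑ = (134.9·87 − 120.0·14.00) / 14.90 = 674.9 µg/L.

675 µg/L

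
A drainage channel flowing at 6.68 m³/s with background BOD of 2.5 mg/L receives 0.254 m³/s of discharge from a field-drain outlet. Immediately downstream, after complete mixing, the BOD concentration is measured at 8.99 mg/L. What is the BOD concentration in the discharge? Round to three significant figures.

180 mg/L

Mass balance: 6.680·2.500 + 0.2540·Cₑ = 6.934·8.990
→ Cₑ = (6.934·8.990 − 6.680·2.500) / 0.2540 = 179.7 mg/L.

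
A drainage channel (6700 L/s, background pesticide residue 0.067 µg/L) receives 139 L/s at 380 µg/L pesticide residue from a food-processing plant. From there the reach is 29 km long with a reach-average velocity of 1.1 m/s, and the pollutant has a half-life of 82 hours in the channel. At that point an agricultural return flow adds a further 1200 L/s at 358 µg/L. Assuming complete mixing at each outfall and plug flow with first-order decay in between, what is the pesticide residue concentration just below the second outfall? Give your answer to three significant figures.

59.7 µg/L

Flow-weighted average: C = (6700·0.06700 + 139.0·380.0) / 6839 = 53270/6839 = 7.789 µg/L; combined flow 6839 L/s.
Travel time t = 29·1000 / 1.1 = 26360 s = 7.323 h.
Half-life 82 h → k = ln 2 / 82 = 0.008453 h⁻¹ = 0.2029 d⁻¹.
Decay over the reach: 7.789·exp(−kt) = 7.789·0.9400 = 7.321 µg/L.
At the second outfall, C = (6839·7.321 + 1200·358.0) / (6839 + 1200) = 59.67 µg/L.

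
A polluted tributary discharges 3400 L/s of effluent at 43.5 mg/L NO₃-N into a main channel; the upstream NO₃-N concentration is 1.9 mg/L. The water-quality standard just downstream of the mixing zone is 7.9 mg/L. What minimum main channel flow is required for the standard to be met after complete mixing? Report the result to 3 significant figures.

20200 L/s

Set C_mix = 7.9: (Q·1.900 + 3400·43.50) / (Q + 3400) = 7.9
→ Q = 3400·(43.50 − 7.9)/(7.9 − 1.900) = 20170 L/s.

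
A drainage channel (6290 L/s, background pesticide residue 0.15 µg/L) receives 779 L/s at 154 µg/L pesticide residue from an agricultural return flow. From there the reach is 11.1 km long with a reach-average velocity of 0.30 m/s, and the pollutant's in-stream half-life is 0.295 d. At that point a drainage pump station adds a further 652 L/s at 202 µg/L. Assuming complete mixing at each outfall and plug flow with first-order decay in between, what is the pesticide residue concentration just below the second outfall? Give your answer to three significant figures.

After mixing, C = (6290·0.1500 + 779.0·154.0) / 7069 = 120900/7069 = 17.10 µg/L; combined flow 7069 L/s.
Travel time t = 11.1·1000 / 0.30 = 37000 s = 10.28 h.
Half-life 0.295 d → k = ln 2 / 0.295 = 2.350 d⁻¹.
First-order decay: C = 17.10·exp(−k·t) = 17.10·0.3656 = 6.253 µg/L.
Second outfall: C = (7069·6.253 + 652.0·202.0)/7721 = 22.78 µg/L.

22.8 µg/L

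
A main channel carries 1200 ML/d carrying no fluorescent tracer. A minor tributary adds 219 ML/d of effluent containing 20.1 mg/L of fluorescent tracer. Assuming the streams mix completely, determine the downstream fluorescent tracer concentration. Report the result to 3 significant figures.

3.10 mg/L

After mixing, C = (1200·0 + 219.0·20.10) / 1419 = 4402/1419 = 3.102 mg/L.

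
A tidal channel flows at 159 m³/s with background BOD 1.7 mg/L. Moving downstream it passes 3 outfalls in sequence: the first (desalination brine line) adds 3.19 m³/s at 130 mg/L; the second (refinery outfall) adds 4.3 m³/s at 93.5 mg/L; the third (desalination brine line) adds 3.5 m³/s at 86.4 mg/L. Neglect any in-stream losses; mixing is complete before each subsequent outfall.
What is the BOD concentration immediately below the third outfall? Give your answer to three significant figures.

8.17 mg/L

Below outfall 1: Q → 162.2 m³/s, C = (159.0·1.700 + 3.190·130.0)/162.2 = 4.223 mg/L.
Below outfall 2: Q → 166.5 m³/s, C = (162.2·4.223 + 4.300·93.50)/166.5 = 6.529 mg/L.
Below outfall 3: Q → 170.0 m³/s, C = (166.5·6.529 + 3.500·86.40)/170.0 = 8.174 mg/L.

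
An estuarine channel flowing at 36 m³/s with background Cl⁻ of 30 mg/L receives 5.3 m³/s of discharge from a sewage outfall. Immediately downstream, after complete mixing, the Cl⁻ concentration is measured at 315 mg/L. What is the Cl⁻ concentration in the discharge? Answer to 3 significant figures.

2250 mg/L

Mass balance: 36.00·30.00 + 5.300·Cₑ = 41.30·315.0
→ Cₑ = (41.30·315.0 − 36.00·30.00) / 5.300 = 2251 mg/L.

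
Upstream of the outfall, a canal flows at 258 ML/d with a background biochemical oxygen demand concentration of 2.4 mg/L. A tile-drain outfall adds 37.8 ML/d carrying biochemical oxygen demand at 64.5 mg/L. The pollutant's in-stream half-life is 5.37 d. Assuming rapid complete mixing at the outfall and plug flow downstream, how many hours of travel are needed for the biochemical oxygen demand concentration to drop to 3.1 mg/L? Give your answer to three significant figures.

224 h

Mass balance: C = (258.0·2.400 + 37.80·64.50) / 295.8 = 3057/295.8 = 10.34 mg/L.
Half-life 5.37 d → k = ln 2 / 5.37 = 0.1291 d⁻¹.
10.34·exp(−k·t) = 3.1 → t = ln(10.34/3.1)/k = 806000 s = 223.9 h.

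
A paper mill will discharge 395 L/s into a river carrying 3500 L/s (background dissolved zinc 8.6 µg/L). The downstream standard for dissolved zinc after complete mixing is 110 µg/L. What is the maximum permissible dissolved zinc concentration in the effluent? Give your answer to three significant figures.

At the limit, (Qr·Cr + Qe·Cₑ)/(Qr + Qe) = 110:
Cₑ = (3895·110 − 3500·8.600) / 395.0 = 1008 µg/L.

1010 µg/L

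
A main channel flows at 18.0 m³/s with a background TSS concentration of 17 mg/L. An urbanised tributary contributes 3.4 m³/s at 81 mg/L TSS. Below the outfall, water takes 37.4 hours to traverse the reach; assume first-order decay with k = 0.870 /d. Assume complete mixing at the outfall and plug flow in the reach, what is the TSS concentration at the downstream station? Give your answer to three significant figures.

7.00 mg/L

After mixing, C = (18.00·17.00 + 3.400·81.00) / 21.40 = 581.4/21.40 = 27.17 mg/L.
Decay over the reach: 27.17·exp(−kt) = 27.17·0.2578 = 7.003 mg/L.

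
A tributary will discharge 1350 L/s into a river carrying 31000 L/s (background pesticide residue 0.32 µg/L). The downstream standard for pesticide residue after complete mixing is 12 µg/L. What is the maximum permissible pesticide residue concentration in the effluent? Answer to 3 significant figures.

At the limit, (Qr·Cr + Qe·Cₑ)/(Qr + Qe) = 12:
Cₑ = (32350·12 − 31000·0.3200) / 1350 = 280.2 µg/L.

280 µg/L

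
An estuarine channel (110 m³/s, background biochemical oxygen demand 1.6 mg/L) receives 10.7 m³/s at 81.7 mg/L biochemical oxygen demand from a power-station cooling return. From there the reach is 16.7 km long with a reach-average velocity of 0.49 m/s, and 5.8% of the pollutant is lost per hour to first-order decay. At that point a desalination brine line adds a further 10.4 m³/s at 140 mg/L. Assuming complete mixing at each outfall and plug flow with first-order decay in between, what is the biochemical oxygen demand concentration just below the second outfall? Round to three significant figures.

Flow-weighted average: C = (110.0·1.600 + 10.70·81.70) / 120.7 = 1050/120.7 = 8.701 mg/L; combined flow 120.7 m³/s.
Travel time t = 16.7·1000 / 0.49 = 34080 s = 9.467 h.
5.8%/h lost → k = −ln(1 − 0.058) = 0.05975 h⁻¹.
Decay over the reach: 8.701·exp(−kt) = 8.701·0.5680 = 4.942 mg/L.
At the second outfall, C = (120.7·4.942 + 10.40·140.0) / (120.7 + 10.40) = 15.66 mg/L.

15.7 mg/L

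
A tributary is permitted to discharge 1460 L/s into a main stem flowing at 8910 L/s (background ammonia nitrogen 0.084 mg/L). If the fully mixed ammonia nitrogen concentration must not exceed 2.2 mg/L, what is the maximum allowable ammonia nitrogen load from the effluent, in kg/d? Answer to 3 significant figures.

1910 kg/d

Mass balance at the limit: 8910·0.08400 + 1460·Cₑ = 10370·2.2 → Cₑ = 15.11 mg/L.
1460 L/s = 1.460 m³/s. Load = 1.460 m³/s × 15.11 g/m³ × 86 400 s/d = 1906 kg/d.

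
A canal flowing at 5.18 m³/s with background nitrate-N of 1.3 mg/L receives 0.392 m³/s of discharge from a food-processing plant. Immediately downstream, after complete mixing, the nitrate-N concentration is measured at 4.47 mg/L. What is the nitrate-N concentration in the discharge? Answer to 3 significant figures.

46.4 mg/L

Mass balance: 5.180·1.300 + 0.3920·Cₑ = 5.572·4.470
→ Cₑ = (5.572·4.470 − 5.180·1.300) / 0.3920 = 46.36 mg/L.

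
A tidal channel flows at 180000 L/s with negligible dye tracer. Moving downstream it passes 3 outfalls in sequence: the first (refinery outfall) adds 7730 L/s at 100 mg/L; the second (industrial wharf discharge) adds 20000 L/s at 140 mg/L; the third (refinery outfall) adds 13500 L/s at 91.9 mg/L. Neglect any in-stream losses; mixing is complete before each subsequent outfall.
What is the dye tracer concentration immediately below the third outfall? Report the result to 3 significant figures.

21.8 mg/L

Outfall 1: combined Q = 187700 L/s; C = (180000·0 + 7730·100.0)/187700 = 4.118 mg/L.
Outfall 2: combined Q = 207700 L/s; C = (187700·4.118 + 20000·140.0)/207700 = 17.20 mg/L.
Outfall 3: combined Q = 221200 L/s; C = (207700·17.20 + 13500·91.90)/221200 = 21.76 mg/L.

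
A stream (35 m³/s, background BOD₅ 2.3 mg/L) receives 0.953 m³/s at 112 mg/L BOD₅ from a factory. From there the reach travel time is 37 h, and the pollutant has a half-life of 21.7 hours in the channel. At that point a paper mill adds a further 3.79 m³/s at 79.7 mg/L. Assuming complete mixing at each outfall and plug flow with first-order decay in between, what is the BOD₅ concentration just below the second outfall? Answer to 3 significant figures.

9.05 mg/L

Mass balance: C = (35.00·2.300 + 0.9530·112.0) / 35.95 = 187.2/35.95 = 5.208 mg/L; combined flow 35.95 m³/s.
Half-life 21.7 h → k = ln 2 / 21.7 = 0.03194 h⁻¹ = 0.7666 d⁻¹.
First-order decay: C = 5.208·exp(−k·t) = 5.208·0.3067 = 1.597 mg/L.
At the second outfall, C = (35.95·1.597 + 3.790·79.70) / (35.95 + 3.790) = 9.045 mg/L.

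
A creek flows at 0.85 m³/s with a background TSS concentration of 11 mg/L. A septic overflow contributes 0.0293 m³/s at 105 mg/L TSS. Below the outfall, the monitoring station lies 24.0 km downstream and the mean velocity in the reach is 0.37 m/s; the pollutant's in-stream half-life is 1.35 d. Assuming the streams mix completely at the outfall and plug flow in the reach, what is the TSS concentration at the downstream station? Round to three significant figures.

9.61 mg/L

Flow-weighted average: C = (0.8500·11.00 + 0.02930·105.0) / 0.8793 = 12.43/0.8793 = 14.13 mg/L.
Travel time t = 24.0·1000 / 0.37 = 64860 s = 18.02 h.
Half-life 1.35 d → k = ln 2 / 1.35 = 0.5134 d⁻¹.
Decay over the reach: 14.13·exp(−kt) = 14.13·0.6801 = 9.612 mg/L.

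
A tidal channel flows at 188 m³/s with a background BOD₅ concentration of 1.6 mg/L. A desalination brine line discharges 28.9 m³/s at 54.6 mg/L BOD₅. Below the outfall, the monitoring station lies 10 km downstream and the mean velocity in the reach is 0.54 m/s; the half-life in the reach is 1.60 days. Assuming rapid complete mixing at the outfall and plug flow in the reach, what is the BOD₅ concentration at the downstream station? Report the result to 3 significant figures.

Flow-weighted average: C = (188.0·1.600 + 28.90·54.60) / 216.9 = 1879/216.9 = 8.662 mg/L.
Travel time t = 10·1000 / 0.54 = 18520 s = 5.144 h.
Half-life 1.60 d → k = ln 2 / 1.60 = 0.4332 d⁻¹.
Applying C = C₀e^(−kt): 8.662 × 0.9113 = 7.894 mg/L.

7.89 mg/L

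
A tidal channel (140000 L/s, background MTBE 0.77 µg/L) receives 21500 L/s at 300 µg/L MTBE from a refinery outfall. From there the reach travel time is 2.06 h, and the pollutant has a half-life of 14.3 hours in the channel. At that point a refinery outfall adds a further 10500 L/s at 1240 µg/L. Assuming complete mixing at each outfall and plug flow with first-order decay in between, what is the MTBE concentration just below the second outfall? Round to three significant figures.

110 µg/L

Conservation of mass: C = (140000·0.7700 + 21500·300.0) / 161500 = 6558000/161500 = 40.61 µg/L; combined flow 161500 L/s.
Half-life 14.3 h → k = ln 2 / 14.3 = 0.04847 h⁻¹ = 1.163 d⁻¹.
First-order decay: C = 40.61·exp(−k·t) = 40.61·0.9050 = 36.75 µg/L.
At the second outfall, C = (161500·36.75 + 10500·1240) / (161500 + 10500) = 110.2 µg/L.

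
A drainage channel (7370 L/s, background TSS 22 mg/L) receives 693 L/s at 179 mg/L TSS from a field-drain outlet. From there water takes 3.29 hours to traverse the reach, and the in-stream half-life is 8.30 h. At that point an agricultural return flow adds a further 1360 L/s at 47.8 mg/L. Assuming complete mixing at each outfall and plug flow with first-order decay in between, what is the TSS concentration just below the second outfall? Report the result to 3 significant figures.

30.0 mg/L

Mixed concentration C = ΣQC/ΣQ = (7370·22.00 + 693.0·179.0) / 8063 = 286200/8063 = 35.49 mg/L; combined flow 8063 L/s.
Half-life 8.30 h → k = ln 2 / 8.30 = 0.08351 h⁻¹ = 2.004 d⁻¹.
Decay over the reach: 35.49·exp(−kt) = 35.49·0.7598 = 26.97 mg/L.
At the second outfall, C = (8063·26.97 + 1360·47.80) / (8063 + 1360) = 29.97 mg/L.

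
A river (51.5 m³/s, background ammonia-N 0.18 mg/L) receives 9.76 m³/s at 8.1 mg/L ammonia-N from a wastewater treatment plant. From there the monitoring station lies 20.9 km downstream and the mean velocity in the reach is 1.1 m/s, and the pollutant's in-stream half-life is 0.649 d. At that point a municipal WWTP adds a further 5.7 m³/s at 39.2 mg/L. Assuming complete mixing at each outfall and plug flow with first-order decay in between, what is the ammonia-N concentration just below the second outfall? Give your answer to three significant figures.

Mixed concentration C = ΣQC/ΣQ = (51.50·0.1800 + 9.760·8.100) / 61.26 = 88.33/61.26 = 1.442 mg/L; combined flow 61.26 m³/s.
Travel time t = 20.9·1000 / 1.1 = 19000 s = 5.278 h.
Half-life 0.649 d → k = ln 2 / 0.649 = 1.068 d⁻¹.
First-order decay: C = 1.442·exp(−k·t) = 1.442·0.7907 = 1.140 mg/L.
Second outfall: C = (61.26·1.140 + 5.700·39.20)/66.96 = 4.380 mg/L.

4.38 mg/L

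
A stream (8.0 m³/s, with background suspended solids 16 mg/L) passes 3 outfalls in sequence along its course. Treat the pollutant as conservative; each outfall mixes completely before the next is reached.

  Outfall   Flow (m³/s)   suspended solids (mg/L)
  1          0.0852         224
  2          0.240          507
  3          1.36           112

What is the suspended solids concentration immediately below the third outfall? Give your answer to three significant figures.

After outfall 1: Q = 8.000 + 0.08520 = 8.085 m³/s; C = (8.000·16.00 + 0.08520·224.0)/8.085 = 18.19 mg/L.
After outfall 2: Q = 8.085 + 0.2400 = 8.325 m³/s; C = (8.085·18.19 + 0.2400·507.0)/8.325 = 32.28 mg/L.
After outfall 3: Q = 8.325 + 1.360 = 9.685 m³/s; C = (8.325·32.28 + 1.360·112.0)/9.685 = 43.48 mg/L.

43.5 mg/L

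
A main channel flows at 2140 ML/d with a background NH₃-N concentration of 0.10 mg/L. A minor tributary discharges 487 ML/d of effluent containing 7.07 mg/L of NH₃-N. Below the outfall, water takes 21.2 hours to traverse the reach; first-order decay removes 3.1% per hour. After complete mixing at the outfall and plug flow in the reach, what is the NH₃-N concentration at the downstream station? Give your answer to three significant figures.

Conservation of mass: C = (2140·0.1000 + 487.0·7.070) / 2627 = 3657/2627 = 1.392 mg/L.
3.1%/h lost → k = −ln(1 − 0.031) = 0.03149 h⁻¹.
After decay, C = 1.392 × e^(−kt) = 1.392 × 0.5129 = 0.7141 mg/L.

0.714 mg/L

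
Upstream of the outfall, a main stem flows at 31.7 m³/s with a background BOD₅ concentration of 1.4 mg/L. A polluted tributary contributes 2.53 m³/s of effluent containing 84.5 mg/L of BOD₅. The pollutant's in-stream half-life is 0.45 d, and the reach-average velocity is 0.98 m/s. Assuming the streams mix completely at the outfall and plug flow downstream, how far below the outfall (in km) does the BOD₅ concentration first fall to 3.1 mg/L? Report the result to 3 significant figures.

After mixing, C = (31.70·1.400 + 2.530·84.50) / 34.23 = 258.2/34.23 = 7.542 mg/L.
Half-life 0.45 d → k = ln 2 / 0.45 = 1.540 d⁻¹.
Set 7.542·exp(−k·t) = 3.1 → t = ln(7.542/3.1)/k = 49870 s = 13.85 h.
Distance = v·t = 0.98·49870 = 48870 m = 48.87 km.

48.9 km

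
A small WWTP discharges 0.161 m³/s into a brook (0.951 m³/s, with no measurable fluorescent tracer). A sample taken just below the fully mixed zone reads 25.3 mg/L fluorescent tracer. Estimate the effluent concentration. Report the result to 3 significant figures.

Mass balance: 0.9510·0 + 0.1610·Cₑ = 1.112·25.30
→ Cₑ = (1.112·25.30 − 0.9510·0) / 0.1610 = 174.7 mg/L.

175 mg/L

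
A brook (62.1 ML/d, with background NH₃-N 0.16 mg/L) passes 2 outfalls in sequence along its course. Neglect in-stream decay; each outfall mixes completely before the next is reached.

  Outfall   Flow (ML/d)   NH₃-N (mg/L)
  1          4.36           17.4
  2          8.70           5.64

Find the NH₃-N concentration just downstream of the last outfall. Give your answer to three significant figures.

1.79 mg/L

Outfall 1: combined Q = 66.46 ML/d; C = (62.10·0.1600 + 4.360·17.40)/66.46 = 1.291 mg/L.
Outfall 2: combined Q = 75.16 ML/d; C = (66.46·1.291 + 8.700·5.640)/75.16 = 1.794 mg/L.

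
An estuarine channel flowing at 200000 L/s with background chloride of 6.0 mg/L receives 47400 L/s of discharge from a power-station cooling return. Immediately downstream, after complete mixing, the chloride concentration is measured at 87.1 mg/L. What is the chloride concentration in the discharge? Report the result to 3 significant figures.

Mass balance: 200000·6.000 + 47400·Cₑ = 247400·87.10
→ Cₑ = (247400·87.10 − 200000·6.000) / 47400 = 429.3 mg/L.

429 mg/L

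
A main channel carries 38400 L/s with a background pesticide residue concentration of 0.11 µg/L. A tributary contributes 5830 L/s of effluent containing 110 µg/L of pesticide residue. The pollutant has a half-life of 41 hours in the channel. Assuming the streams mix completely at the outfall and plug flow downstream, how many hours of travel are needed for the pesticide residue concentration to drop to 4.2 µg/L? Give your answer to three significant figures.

Conservation of mass: C = (38400·0.1100 + 5830·110.0) / 44230 = 645500/44230 = 14.59 µg/L.
Half-life 41 h → k = ln 2 / 41 = 0.01691 h⁻¹ = 0.4057 d⁻¹.
14.59·exp(−k·t) = 4.2 → t = ln(14.59/4.2)/k = 265200 s = 73.68 h.

73.7 h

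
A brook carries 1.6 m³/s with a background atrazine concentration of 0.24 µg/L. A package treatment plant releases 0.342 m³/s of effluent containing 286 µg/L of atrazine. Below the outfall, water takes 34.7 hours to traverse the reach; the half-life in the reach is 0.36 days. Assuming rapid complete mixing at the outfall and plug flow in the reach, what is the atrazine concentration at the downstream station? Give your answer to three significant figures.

3.12 µg/L

After mixing, C = (1.600·0.2400 + 0.3420·286.0) / 1.942 = 98.20/1.942 = 50.56 µg/L.
Half-life 0.36 d → k = ln 2 / 0.36 = 1.925 d⁻¹.
First-order decay: C = 50.56·exp(−k·t) = 50.56·0.06180 = 3.125 µg/L.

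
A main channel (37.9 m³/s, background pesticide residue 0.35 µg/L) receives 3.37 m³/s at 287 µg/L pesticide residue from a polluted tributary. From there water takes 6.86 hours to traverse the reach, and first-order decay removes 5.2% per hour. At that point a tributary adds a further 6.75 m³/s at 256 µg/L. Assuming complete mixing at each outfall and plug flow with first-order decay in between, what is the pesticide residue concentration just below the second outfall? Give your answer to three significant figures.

50.1 µg/L

After mixing, C = (37.90·0.3500 + 3.370·287.0) / 41.27 = 980.5/41.27 = 23.76 µg/L; combined flow 41.27 m³/s.
5.2%/h lost → k = −ln(1 − 0.052) = 0.05340 h⁻¹.
Decay over the reach: 23.76·exp(−kt) = 23.76·0.6933 = 16.47 µg/L.
Second outfall: C = (41.27·16.47 + 6.750·256.0)/48.02 = 50.14 µg/L.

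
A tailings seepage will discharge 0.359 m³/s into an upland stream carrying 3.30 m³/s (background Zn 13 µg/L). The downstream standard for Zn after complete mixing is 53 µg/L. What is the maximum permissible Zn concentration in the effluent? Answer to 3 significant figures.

421 µg/L

At the limit, (Qr·Cr + Qe·Cₑ)/(Qr + Qe) = 53:
Cₑ = (3.659·53 − 3.300·13.00) / 0.3590 = 420.7 µg/L.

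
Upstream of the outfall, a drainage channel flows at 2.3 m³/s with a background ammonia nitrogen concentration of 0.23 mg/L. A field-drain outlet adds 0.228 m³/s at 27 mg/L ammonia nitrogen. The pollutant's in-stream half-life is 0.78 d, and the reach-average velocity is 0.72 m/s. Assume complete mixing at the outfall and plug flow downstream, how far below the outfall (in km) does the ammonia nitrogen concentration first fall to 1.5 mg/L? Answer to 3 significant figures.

39.7 km

Mixed concentration C = ΣQC/ΣQ = (2.300·0.2300 + 0.2280·27.00) / 2.528 = 6.685/2.528 = 2.644 mg/L.
Half-life 0.78 d → k = ln 2 / 0.78 = 0.8887 d⁻¹.
Set 2.644·exp(−k·t) = 1.5 → t = ln(2.644/1.5)/k = 55120 s = 15.31 h.
Distance = v·t = 0.72·55120 = 39690 m = 39.69 km.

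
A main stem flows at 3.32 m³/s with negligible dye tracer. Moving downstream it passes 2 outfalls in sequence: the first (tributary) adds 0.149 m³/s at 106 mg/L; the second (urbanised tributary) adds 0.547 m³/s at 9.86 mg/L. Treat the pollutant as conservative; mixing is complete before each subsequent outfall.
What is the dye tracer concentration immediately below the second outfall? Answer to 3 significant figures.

Below outfall 1: Q → 3.469 m³/s, C = (3.320·0 + 0.1490·106.0)/3.469 = 4.553 mg/L.
Below outfall 2: Q → 4.016 m³/s, C = (3.469·4.553 + 0.5470·9.860)/4.016 = 5.276 mg/L.

5.28 mg/L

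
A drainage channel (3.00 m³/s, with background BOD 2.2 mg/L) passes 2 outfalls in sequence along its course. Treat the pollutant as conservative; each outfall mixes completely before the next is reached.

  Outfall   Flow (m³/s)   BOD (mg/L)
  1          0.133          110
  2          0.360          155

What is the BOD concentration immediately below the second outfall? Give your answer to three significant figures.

Outfall 1: combined Q = 3.133 m³/s; C = (3.000·2.200 + 0.1330·110.0)/3.133 = 6.776 mg/L.
Outfall 2: combined Q = 3.493 m³/s; C = (3.133·6.776 + 0.3600·155.0)/3.493 = 22.05 mg/L.

22.1 mg/L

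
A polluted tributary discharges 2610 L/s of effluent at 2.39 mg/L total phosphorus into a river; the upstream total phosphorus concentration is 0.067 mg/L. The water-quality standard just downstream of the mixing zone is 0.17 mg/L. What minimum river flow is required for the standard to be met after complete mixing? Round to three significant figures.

56300 L/s

Set C_mix = 0.17: (Q·0.06700 + 2610·2.390) / (Q + 2610) = 0.17
→ Q = 2610·(2.390 − 0.17)/(0.17 − 0.06700) = 56250 L/s.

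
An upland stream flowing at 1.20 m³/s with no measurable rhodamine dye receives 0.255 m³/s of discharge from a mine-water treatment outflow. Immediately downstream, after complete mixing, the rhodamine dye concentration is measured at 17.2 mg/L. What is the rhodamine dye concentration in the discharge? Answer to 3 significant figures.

98.1 mg/L

Mass balance: 1.200·0 + 0.2550·Cₑ = 1.455·17.20
→ Cₑ = (1.455·17.20 − 1.200·0) / 0.2550 = 98.14 mg/L.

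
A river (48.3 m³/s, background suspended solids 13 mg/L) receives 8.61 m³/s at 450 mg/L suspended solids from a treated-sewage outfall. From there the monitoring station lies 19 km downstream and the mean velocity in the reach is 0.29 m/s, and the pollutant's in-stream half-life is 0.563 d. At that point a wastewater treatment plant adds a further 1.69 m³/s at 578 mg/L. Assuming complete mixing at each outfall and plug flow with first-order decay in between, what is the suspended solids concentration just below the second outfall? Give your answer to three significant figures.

46.9 mg/L

Mixed concentration C = ΣQC/ΣQ = (48.30·13.00 + 8.610·450.0) / 56.91 = 4502/56.91 = 79.11 mg/L; combined flow 56.91 m³/s.
Travel time t = 19·1000 / 0.29 = 65520 s = 18.20 h.
Half-life 0.563 d → k = ln 2 / 0.563 = 1.231 d⁻¹.
Decay over the reach: 79.11·exp(−kt) = 79.11·0.3931 = 31.10 mg/L.
Second outfall: C = (56.91·31.10 + 1.690·578.0)/58.60 = 46.88 mg/L.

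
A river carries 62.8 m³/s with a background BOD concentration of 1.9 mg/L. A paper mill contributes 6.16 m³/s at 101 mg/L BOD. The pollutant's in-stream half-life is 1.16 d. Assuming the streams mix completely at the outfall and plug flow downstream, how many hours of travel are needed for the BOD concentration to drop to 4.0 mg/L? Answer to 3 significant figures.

39.7 h

Mixed concentration C = ΣQC/ΣQ = (62.80·1.900 + 6.160·101.0) / 68.96 = 741.5/68.96 = 10.75 mg/L.
Half-life 1.16 d → k = ln 2 / 1.16 = 0.5975 d⁻¹.
10.75·exp(−k·t) = 4.0 → t = ln(10.75/4.0)/k = 143000 s = 39.72 h.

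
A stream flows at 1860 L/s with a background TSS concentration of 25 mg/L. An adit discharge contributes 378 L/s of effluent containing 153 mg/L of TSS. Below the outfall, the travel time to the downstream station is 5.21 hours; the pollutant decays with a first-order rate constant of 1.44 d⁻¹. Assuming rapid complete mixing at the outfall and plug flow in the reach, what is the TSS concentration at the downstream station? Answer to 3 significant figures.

Flow-weighted average: C = (1860·25.00 + 378.0·153.0) / 2238 = 104300/2238 = 46.62 mg/L.
First-order decay: C = 46.62·exp(−k·t) = 46.62·0.7315 = 34.10 mg/L.

34.1 mg/L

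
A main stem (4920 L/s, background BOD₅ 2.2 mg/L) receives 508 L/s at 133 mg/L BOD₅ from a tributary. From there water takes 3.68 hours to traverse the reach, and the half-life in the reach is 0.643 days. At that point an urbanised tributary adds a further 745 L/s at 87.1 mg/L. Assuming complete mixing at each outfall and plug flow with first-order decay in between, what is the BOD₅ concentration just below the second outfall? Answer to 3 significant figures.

21.3 mg/L

Mass balance: C = (4920·2.200 + 508.0·133.0) / 5428 = 78390/5428 = 14.44 mg/L; combined flow 5428 L/s.
Half-life 0.643 d → k = ln 2 / 0.643 = 1.078 d⁻¹.
First-order decay: C = 14.44·exp(−k·t) = 14.44·0.8476 = 12.24 mg/L.
Second outfall: C = (5428·12.24 + 745.0·87.10)/6173 = 21.28 mg/L.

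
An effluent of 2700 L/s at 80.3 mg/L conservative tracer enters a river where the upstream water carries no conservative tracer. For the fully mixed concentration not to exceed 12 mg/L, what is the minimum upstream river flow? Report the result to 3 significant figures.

Set C_mix = 12: (Q·0 + 2700·80.30) / (Q + 2700) = 12
→ Q = 2700·(80.30 − 12)/(12 − 0) = 15370 L/s.

15400 L/s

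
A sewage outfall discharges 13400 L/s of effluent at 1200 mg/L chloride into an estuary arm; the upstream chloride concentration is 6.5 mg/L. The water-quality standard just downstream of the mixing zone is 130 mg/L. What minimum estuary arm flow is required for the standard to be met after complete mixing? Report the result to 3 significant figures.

Set C_mix = 130: (Q·6.500 + 13400·1200) / (Q + 13400) = 130
→ Q = 13400·(1200 − 130)/(130 − 6.500) = 116100 L/s.

116000 L/s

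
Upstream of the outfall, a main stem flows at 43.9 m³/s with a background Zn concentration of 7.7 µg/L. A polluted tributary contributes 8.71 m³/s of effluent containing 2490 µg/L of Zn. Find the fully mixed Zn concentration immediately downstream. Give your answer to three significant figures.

419 µg/L

Conservation of mass: C = (43.90·7.700 + 8.710·2490) / 52.61 = 22030/52.61 = 418.7 µg/L.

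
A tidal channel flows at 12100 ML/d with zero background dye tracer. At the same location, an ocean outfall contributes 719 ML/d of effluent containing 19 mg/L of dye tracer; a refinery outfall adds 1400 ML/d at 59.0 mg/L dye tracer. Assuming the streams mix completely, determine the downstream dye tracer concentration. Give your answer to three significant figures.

Mass balance: C = (12100·0 + 719.0·19.00 + 1400·59.00) / 14220 = 96260/14220 = 6.770 mg/L.

6.77 mg/L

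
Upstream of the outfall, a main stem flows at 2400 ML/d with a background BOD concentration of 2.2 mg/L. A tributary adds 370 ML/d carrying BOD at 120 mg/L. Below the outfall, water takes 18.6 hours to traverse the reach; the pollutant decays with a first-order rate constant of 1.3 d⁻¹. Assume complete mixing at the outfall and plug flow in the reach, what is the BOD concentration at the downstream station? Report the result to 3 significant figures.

6.55 mg/L

Flow-weighted average: C = (2400·2.200 + 370.0·120.0) / 2770 = 49680/2770 = 17.94 mg/L.
After decay, C = 17.94 × e^(−kt) = 17.94 × 0.3651 = 6.549 mg/L.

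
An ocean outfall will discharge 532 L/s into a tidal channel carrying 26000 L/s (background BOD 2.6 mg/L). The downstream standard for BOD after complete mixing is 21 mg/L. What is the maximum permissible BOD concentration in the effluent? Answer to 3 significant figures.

At the limit, (Qr·Cr + Qe·Cₑ)/(Qr + Qe) = 21:
Cₑ = (26530·21 − 26000·2.600) / 532.0 = 920.2 mg/L.

920 mg/L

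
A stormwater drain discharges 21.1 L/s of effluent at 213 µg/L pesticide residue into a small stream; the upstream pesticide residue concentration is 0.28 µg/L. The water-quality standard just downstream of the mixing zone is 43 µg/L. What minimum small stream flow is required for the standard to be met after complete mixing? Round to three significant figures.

Set C_mix = 43: (Q·0.2800 + 21.10·213.0) / (Q + 21.10) = 43
→ Q = 21.10·(213.0 − 43)/(43 − 0.2800) = 83.97 L/s.

84.0 L/s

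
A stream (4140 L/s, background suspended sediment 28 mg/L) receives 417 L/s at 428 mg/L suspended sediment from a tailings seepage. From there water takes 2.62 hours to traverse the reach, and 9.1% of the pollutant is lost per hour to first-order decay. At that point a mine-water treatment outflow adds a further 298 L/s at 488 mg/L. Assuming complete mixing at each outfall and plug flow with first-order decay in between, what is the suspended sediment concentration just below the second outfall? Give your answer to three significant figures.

77.2 mg/L

Mixed concentration C = ΣQC/ΣQ = (4140·28.00 + 417.0·428.0) / 4557 = 294400/4557 = 64.60 mg/L; combined flow 4557 L/s.
9.1%/h lost → k = −ln(1 − 0.091) = 0.09541 h⁻¹.
Decay over the reach: 64.60·exp(−kt) = 64.60·0.7788 = 50.31 mg/L.
Second outfall: C = (4557·50.31 + 298.0·488.0)/4855 = 77.18 mg/L.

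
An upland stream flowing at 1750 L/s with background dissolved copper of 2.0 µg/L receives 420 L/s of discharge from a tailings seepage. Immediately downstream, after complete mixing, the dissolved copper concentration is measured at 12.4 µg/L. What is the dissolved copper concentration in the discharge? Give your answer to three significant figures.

55.7 µg/L

Mass balance: 1750·2.000 + 420.0·Cₑ = 2170·12.40
→ Cₑ = (2170·12.40 − 1750·2.000) / 420.0 = 55.73 µg/L.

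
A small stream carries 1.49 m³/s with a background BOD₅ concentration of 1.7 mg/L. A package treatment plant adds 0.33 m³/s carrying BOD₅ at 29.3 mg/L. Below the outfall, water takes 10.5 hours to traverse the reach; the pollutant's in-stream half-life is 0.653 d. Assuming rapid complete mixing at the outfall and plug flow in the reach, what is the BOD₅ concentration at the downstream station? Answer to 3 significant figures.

4.21 mg/L

Conservation of mass: C = (1.490·1.700 + 0.3300·29.30) / 1.820 = 12.20/1.820 = 6.704 mg/L.
Half-life 0.653 d → k = ln 2 / 0.653 = 1.061 d⁻¹.
Decay over the reach: 6.704·exp(−kt) = 6.704·0.6285 = 4.214 mg/L.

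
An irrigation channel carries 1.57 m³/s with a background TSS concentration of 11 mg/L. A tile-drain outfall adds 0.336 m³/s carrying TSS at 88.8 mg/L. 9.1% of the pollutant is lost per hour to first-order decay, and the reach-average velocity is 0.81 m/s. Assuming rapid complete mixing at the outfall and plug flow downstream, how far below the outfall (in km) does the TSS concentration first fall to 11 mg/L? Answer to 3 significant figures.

Flow-weighted average: C = (1.570·11.00 + 0.3360·88.80) / 1.906 = 47.11/1.906 = 24.72 mg/L.
9.1%/h lost → k = −ln(1 − 0.091) = 0.09541 h⁻¹.
Set 24.72·exp(−k·t) = 11 → t = ln(24.72/11)/k = 30540 s = 8.485 h.
Distance = v·t = 0.81·30540 = 24740 m = 24.74 km.

24.7 km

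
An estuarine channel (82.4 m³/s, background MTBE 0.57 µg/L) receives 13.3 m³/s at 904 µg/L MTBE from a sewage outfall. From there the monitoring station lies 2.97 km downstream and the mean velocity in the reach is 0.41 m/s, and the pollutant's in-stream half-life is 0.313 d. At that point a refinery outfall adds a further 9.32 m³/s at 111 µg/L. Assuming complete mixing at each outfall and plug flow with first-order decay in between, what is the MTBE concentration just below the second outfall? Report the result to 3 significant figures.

105 µg/L

Conservation of mass: C = (82.40·0.5700 + 13.30·904.0) / 95.70 = 12070/95.70 = 126.1 µg/L; combined flow 95.70 m³/s.
Travel time t = 2.97·1000 / 0.41 = 7244 s = 2.012 h.
Half-life 0.313 d → k = ln 2 / 0.313 = 2.215 d⁻¹.
First-order decay: C = 126.1·exp(−k·t) = 126.1·0.8305 = 104.8 µg/L.
Second outfall: C = (95.70·104.8 + 9.320·111.0)/105.0 = 105.3 µg/L.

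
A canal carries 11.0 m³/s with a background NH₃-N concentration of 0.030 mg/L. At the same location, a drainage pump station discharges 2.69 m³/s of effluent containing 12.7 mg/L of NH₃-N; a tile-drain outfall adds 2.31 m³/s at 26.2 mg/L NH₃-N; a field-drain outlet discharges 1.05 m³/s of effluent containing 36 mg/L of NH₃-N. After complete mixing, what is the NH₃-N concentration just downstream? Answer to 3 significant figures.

7.79 mg/L

Mass balance: C = (11.00·0.03000 + 2.690·12.70 + 2.310·26.20 + 1.050·36.00) / 17.05 = 132.8/17.05 = 7.790 mg/L.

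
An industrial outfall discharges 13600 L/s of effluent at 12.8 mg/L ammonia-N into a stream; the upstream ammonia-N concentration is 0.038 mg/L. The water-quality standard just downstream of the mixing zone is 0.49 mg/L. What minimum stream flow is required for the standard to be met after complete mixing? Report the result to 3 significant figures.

370000 L/s

Set C_mix = 0.49: (Q·0.03800 + 13600·12.80) / (Q + 13600) = 0.49
→ Q = 13600·(12.80 − 0.49)/(0.49 − 0.03800) = 370400 L/s.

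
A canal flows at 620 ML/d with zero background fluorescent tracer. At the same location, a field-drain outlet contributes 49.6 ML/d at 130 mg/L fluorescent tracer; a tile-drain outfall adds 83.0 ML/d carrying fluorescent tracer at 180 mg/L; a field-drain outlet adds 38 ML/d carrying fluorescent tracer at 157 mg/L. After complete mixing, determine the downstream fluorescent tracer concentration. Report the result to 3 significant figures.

34.6 mg/L

Mixed concentration C = ΣQC/ΣQ = (620.0·0 + 49.60·130.0 + 83.00·180.0 + 38.00·157.0) / 790.6 = 27350/790.6 = 34.60 mg/L.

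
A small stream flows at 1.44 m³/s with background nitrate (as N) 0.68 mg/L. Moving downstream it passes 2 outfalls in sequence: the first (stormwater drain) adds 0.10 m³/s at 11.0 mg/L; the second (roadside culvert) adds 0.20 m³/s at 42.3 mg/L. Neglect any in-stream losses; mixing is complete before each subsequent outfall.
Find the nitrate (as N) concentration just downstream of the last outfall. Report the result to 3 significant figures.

6.06 mg/L

Outfall 1: combined Q = 1.540 m³/s; C = (1.440·0.6800 + 0.1000·11.00)/1.540 = 1.350 mg/L.
Outfall 2: combined Q = 1.740 m³/s; C = (1.540·1.350 + 0.2000·42.30)/1.740 = 6.057 mg/L.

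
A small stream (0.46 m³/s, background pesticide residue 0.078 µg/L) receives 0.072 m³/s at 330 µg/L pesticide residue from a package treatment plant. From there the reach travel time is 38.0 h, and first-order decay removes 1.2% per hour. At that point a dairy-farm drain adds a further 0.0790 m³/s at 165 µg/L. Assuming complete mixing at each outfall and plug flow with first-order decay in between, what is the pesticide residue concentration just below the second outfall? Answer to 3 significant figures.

After mixing, C = (0.4600·0.07800 + 0.07200·330.0) / 0.5320 = 23.80/0.5320 = 44.73 µg/L; combined flow 0.5320 m³/s.
1.2%/h lost → k = −ln(1 − 0.012) = 0.01207 h⁻¹.
After decay, C = 44.73 × e^(−kt) = 44.73 × 0.6321 = 28.27 µg/L.
At the second outfall, C = (0.5320·28.27 + 0.07900·165.0) / (0.5320 + 0.07900) = 45.95 µg/L.

46.0 µg/L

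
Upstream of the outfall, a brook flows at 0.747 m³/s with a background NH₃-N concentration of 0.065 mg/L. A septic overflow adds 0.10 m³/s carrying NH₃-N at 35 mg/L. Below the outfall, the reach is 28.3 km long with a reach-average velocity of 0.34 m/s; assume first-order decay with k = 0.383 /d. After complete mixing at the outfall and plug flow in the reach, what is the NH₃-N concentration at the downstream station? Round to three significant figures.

After mixing, C = (0.7470·0.06500 + 0.1000·35.00) / 0.8470 = 3.549/0.8470 = 4.190 mg/L.
Travel time t = 28.3·1000 / 0.34 = 83240 s = 23.12 h.
First-order decay: C = 4.190·exp(−k·t) = 4.190·0.6914 = 2.897 mg/L.

2.90 mg/L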